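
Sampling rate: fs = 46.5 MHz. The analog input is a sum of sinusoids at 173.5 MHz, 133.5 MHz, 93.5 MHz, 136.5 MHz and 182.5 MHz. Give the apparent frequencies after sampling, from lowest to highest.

fs/2 = 23.25 MHz.
173.5 MHz mod fs = 34 MHz.
34 MHz > fs/2 = 23.25 MHz, folds to fs − 34 MHz = 12.5 MHz.
133.5 MHz mod fs = 40.5 MHz.
40.5 MHz > fs/2 = 23.25 MHz, folds to fs − 40.5 MHz = 6 MHz.
93.5 MHz mod fs = 0.5 MHz.
0.5 MHz ≤ fs/2 = 23.25 MHz, appears at 0.5 MHz.
136.5 MHz mod fs = 43.5 MHz.
43.5 MHz > fs/2 = 23.25 MHz, folds to fs − 43.5 MHz = 3 MHz.
182.5 MHz mod fs = 43 MHz.
43 MHz > fs/2 = 23.25 MHz, folds to fs − 43 MHz = 3.5 MHz.
Distinct values: {0.5 MHz, 3 MHz, 3.5 MHz, 6 MHz, 12.5 MHz}.

0.5 MHz, 3 MHz, 3.5 MHz, 6 MHz, 12.5 MHz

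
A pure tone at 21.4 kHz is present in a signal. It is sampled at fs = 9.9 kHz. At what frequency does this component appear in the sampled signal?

21.4 kHz mod fs = 1.6 kHz.
1.6 kHz ≤ fs/2 = 4.95 kHz, appears at 1.6 kHz.

1.6 kHz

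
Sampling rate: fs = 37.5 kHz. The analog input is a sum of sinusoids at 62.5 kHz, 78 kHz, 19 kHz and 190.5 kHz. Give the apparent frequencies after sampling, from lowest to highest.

3 kHz, 12.5 kHz, 18.5 kHz

fs/2 = 18.75 kHz.
62.5 kHz mod fs = 25 kHz.
25 kHz > fs/2 = 18.75 kHz, folds to fs − 25 kHz = 12.5 kHz.
78 kHz mod fs = 3 kHz.
3 kHz ≤ fs/2 = 18.75 kHz, appears at 3 kHz.
19 kHz > fs/2 = 18.75 kHz, folds to fs − 19 kHz = 18.5 kHz.
190.5 kHz mod fs = 3 kHz.
3 kHz ≤ fs/2 = 18.75 kHz, appears at 3 kHz.
Distinct values: {3 kHz, 12.5 kHz, 18.5 kHz}.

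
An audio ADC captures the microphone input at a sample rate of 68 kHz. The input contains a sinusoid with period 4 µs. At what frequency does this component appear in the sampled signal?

22 kHz

T = 4 µs → f = 1/T = 250 kHz.
250 kHz mod fs = 46 kHz.
46 kHz > fs/2 = 34 kHz, folds to fs − 46 kHz = 22 kHz.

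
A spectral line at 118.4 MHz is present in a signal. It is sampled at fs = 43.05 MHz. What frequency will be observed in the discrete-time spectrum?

10.75 MHz

118.4 MHz mod fs = 32.3 MHz.
32.3 MHz > fs/2 = 21.525 MHz, folds to fs − 32.3 MHz = 10.75 MHz.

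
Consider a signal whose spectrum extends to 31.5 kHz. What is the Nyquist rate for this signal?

63 kHz

Nyquist rate = 2 × 31.5 kHz = 63 kHz.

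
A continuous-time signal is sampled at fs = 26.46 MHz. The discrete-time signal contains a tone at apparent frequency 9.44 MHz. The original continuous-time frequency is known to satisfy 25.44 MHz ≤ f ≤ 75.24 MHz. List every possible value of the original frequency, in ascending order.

Frequencies that alias to 9.44 MHz are k·fs ± 9.44 MHz for integer k ≥ 0.
k=0: 9.44 MHz.
k=1: 17.02 MHz, 35.9 MHz.
k=2: 43.48 MHz, 62.36 MHz.
k=3: 69.94 MHz, 88.82 MHz.
k=4: 96.4 MHz, 115.28 MHz.
Within [25.44 MHz, 75.24 MHz]: 35.9 MHz, 43.48 MHz, 62.36 MHz, 69.94 MHz.

35.9 MHz, 43.48 MHz, 62.36 MHz, 69.94 MHz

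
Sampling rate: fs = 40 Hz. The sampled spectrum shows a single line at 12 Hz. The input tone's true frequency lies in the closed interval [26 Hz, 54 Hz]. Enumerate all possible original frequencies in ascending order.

28 Hz, 52 Hz

Frequencies that alias to 12 Hz are k·fs ± 12 Hz for integer k ≥ 0.
k=0: 12 Hz.
k=1: 28 Hz, 52 Hz.
k=2: 68 Hz, 92 Hz.
Within [26 Hz, 54 Hz]: 28 Hz, 52 Hz.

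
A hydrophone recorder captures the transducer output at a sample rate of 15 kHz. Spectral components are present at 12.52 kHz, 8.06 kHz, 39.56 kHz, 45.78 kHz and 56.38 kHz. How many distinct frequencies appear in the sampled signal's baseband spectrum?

fs/2 = 7.5 kHz.
12.52 kHz > fs/2 = 7.5 kHz, folds to fs − 12.52 kHz = 2.48 kHz.
8.06 kHz > fs/2 = 7.5 kHz, folds to fs − 8.06 kHz = 6.94 kHz.
39.56 kHz mod fs = 9.56 kHz.
9.56 kHz > fs/2 = 7.5 kHz, folds to fs − 9.56 kHz = 5.44 kHz.
45.78 kHz mod fs = 0.78 kHz.
0.78 kHz ≤ fs/2 = 7.5 kHz, appears at 0.78 kHz.
56.38 kHz mod fs = 11.38 kHz.
11.38 kHz > fs/2 = 7.5 kHz, folds to fs − 11.38 kHz = 3.62 kHz.
Distinct values: {0.78 kHz, 2.48 kHz, 3.62 kHz, 5.44 kHz, 6.94 kHz} → 5.

5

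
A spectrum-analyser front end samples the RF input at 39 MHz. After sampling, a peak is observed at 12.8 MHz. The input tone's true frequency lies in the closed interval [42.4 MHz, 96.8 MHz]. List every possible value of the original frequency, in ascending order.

51.8 MHz, 65.2 MHz, 90.8 MHz

Frequencies that alias to 12.8 MHz are k·fs ± 12.8 MHz for integer k ≥ 0.
k=0: 12.8 MHz.
k=1: 26.2 MHz, 51.8 MHz.
k=2: 65.2 MHz, 90.8 MHz.
k=3: 104.2 MHz, 129.8 MHz.
Within [42.4 MHz, 96.8 MHz]: 51.8 MHz, 65.2 MHz, 90.8 MHz.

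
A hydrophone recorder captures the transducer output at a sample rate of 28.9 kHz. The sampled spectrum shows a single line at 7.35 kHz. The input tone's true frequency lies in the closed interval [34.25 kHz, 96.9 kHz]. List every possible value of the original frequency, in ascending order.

36.25 kHz, 50.45 kHz, 65.15 kHz, 79.35 kHz, 94.05 kHz

Frequencies that alias to 7.35 kHz are k·fs ± 7.35 kHz for integer k ≥ 0.
k=0: 7.35 kHz.
k=1: 21.55 kHz, 36.25 kHz.
k=2: 50.45 kHz, 65.15 kHz.
k=3: 79.35 kHz, 94.05 kHz.
k=4: 108.25 kHz, 122.95 kHz.
Within [34.25 kHz, 96.9 kHz]: 36.25 kHz, 50.45 kHz, 65.15 kHz, 79.35 kHz, 94.05 kHz.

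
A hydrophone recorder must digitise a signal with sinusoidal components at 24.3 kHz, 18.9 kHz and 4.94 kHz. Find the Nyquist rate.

Highest-frequency component: 24.3 kHz.
Nyquist rate = 2 × 24.3 kHz = 48.6 kHz.

48.6 kHz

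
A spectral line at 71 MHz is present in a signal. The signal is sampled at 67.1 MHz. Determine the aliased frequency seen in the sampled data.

3.9 MHz

71 MHz mod fs = 3.9 MHz.
3.9 MHz ≤ fs/2 = 33.55 MHz, appears at 3.9 MHz.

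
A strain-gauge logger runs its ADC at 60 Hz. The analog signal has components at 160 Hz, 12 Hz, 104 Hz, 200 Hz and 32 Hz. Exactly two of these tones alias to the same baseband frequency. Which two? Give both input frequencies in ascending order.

160 Hz, 200 Hz

fs/2 = 30 Hz.
160 Hz mod fs = 40 Hz.
40 Hz > fs/2 = 30 Hz, folds to fs − 40 Hz = 20 Hz.
12 Hz ≤ fs/2 = 30 Hz, passes unchanged.
104 Hz mod fs = 44 Hz.
44 Hz > fs/2 = 30 Hz, folds to fs − 44 Hz = 16 Hz.
200 Hz mod fs = 20 Hz.
20 Hz ≤ fs/2 = 30 Hz, appears at 20 Hz.
32 Hz > fs/2 = 30 Hz, folds to fs − 32 Hz = 28 Hz.
160 Hz and 200 Hz both map to 20 Hz.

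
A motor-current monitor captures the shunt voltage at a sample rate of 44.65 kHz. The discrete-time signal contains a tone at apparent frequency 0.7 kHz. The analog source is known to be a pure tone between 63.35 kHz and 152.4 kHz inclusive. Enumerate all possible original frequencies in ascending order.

88.6 kHz, 90 kHz, 133.25 kHz, 134.65 kHz

Frequencies that alias to 0.7 kHz are k·fs ± 0.7 kHz for integer k ≥ 0.
k=0: 0.7 kHz.
k=1: 43.95 kHz, 45.35 kHz.
k=2: 88.6 kHz, 90 kHz.
k=3: 133.25 kHz, 134.65 kHz.
k=4: 177.9 kHz, 179.3 kHz.
Within [63.35 kHz, 152.4 kHz]: 88.6 kHz, 90 kHz, 133.25 kHz, 134.65 kHz.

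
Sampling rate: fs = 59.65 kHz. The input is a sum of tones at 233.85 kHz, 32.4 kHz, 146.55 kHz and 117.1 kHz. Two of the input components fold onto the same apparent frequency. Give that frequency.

fs/2 = 29.825 kHz.
233.85 kHz mod fs = 54.9 kHz.
54.9 kHz > fs/2 = 29.825 kHz, folds to fs − 54.9 kHz = 4.75 kHz.
32.4 kHz > fs/2 = 29.825 kHz, folds to fs − 32.4 kHz = 27.25 kHz.
146.55 kHz mod fs = 27.25 kHz.
27.25 kHz ≤ fs/2 = 29.825 kHz, appears at 27.25 kHz.
117.1 kHz mod fs = 57.45 kHz.
57.45 kHz > fs/2 = 29.825 kHz, folds to fs − 57.45 kHz = 2.2 kHz.
32.4 kHz and 146.55 kHz both map to 27.25 kHz.

27.25 kHz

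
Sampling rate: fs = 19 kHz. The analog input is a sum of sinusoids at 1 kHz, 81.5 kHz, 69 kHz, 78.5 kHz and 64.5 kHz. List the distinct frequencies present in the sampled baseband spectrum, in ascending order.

fs/2 = 9.5 kHz.
1 kHz ≤ fs/2 = 9.5 kHz, passes unchanged.
81.5 kHz mod fs = 5.5 kHz.
5.5 kHz ≤ fs/2 = 9.5 kHz, appears at 5.5 kHz.
69 kHz mod fs = 12 kHz.
12 kHz > fs/2 = 9.5 kHz, folds to fs − 12 kHz = 7 kHz.
78.5 kHz mod fs = 2.5 kHz.
2.5 kHz ≤ fs/2 = 9.5 kHz, appears at 2.5 kHz.
64.5 kHz mod fs = 7.5 kHz.
7.5 kHz ≤ fs/2 = 9.5 kHz, appears at 7.5 kHz.
Distinct values: {1 kHz, 2.5 kHz, 5.5 kHz, 7 kHz, 7.5 kHz}.

1 kHz, 2.5 kHz, 5.5 kHz, 7 kHz, 7.5 kHz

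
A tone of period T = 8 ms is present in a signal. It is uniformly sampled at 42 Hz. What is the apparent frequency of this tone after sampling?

1 Hz

T = 8 ms → f = 1/T = 125 Hz.
125 Hz mod fs = 41 Hz.
41 Hz > fs/2 = 21 Hz, folds to fs − 41 Hz = 1 Hz.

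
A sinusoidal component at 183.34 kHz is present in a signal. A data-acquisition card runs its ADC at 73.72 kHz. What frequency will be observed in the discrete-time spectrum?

35.9 kHz

183.34 kHz mod fs = 35.9 kHz.
35.9 kHz ≤ fs/2 = 36.86 kHz, appears at 35.9 kHz.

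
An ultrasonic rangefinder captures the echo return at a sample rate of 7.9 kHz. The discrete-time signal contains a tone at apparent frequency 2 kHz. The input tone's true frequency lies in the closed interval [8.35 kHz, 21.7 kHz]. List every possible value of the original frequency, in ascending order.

Frequencies that alias to 2 kHz are k·fs ± 2 kHz for integer k ≥ 0.
k=0: 2 kHz.
k=1: 5.9 kHz, 9.9 kHz.
k=2: 13.8 kHz, 17.8 kHz.
k=3: 21.7 kHz, 25.7 kHz.
k=4: 29.6 kHz, 33.6 kHz.
Within [8.35 kHz, 21.7 kHz]: 9.9 kHz, 13.8 kHz, 17.8 kHz, 21.7 kHz.

9.9 kHz, 13.8 kHz, 17.8 kHz, 21.7 kHz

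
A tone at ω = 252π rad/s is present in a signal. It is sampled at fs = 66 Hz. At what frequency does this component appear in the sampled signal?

6 Hz

ω = 252π rad/s → f = ω/(2π) = 126 Hz.
126 Hz mod fs = 60 Hz.
60 Hz > fs/2 = 33 Hz, folds to fs − 60 Hz = 6 Hz.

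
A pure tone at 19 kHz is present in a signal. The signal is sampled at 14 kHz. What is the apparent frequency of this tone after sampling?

5 kHz

19 kHz mod fs = 5 kHz.
5 kHz ≤ fs/2 = 7 kHz, appears at 5 kHz.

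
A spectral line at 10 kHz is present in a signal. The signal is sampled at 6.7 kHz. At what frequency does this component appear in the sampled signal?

3.3 kHz

10 kHz mod fs = 3.3 kHz.
3.3 kHz ≤ fs/2 = 3.35 kHz, appears at 3.3 kHz.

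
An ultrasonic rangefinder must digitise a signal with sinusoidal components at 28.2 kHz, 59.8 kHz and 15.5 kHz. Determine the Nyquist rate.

Highest-frequency component: 59.8 kHz.
Nyquist rate = 2 × 59.8 kHz = 119.6 kHz.

119.6 kHz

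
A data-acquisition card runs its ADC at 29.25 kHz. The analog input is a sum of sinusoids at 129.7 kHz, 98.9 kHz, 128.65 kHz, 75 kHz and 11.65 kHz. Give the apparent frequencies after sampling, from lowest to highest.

11.15 kHz, 11.65 kHz, 12.7 kHz, 12.75 kHz

fs/2 = 14.625 kHz.
129.7 kHz mod fs = 12.7 kHz.
12.7 kHz ≤ fs/2 = 14.625 kHz, appears at 12.7 kHz.
98.9 kHz mod fs = 11.15 kHz.
11.15 kHz ≤ fs/2 = 14.625 kHz, appears at 11.15 kHz.
128.65 kHz mod fs = 11.65 kHz.
11.65 kHz ≤ fs/2 = 14.625 kHz, appears at 11.65 kHz.
75 kHz mod fs = 16.5 kHz.
16.5 kHz > fs/2 = 14.625 kHz, folds to fs − 16.5 kHz = 12.75 kHz.
11.65 kHz ≤ fs/2 = 14.625 kHz, passes unchanged.
Distinct values: {11.15 kHz, 11.65 kHz, 12.7 kHz, 12.75 kHz}.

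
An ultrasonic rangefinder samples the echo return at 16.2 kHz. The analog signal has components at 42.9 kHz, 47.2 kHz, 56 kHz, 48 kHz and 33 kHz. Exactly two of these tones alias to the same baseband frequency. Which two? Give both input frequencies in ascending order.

33 kHz, 48 kHz

fs/2 = 8.1 kHz.
42.9 kHz mod fs = 10.5 kHz.
10.5 kHz > fs/2 = 8.1 kHz, folds to fs − 10.5 kHz = 5.7 kHz.
47.2 kHz mod fs = 14.8 kHz.
14.8 kHz > fs/2 = 8.1 kHz, folds to fs − 14.8 kHz = 1.4 kHz.
56 kHz mod fs = 7.4 kHz.
7.4 kHz ≤ fs/2 = 8.1 kHz, appears at 7.4 kHz.
48 kHz mod fs = 15.6 kHz.
15.6 kHz > fs/2 = 8.1 kHz, folds to fs − 15.6 kHz = 0.6 kHz.
33 kHz mod fs = 0.6 kHz.
0.6 kHz ≤ fs/2 = 8.1 kHz, appears at 0.6 kHz.
33 kHz and 48 kHz both map to 0.6 kHz.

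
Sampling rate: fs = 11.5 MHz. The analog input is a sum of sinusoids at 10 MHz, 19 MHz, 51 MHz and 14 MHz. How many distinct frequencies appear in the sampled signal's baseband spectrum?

fs/2 = 5.75 MHz.
10 MHz > fs/2 = 5.75 MHz, folds to fs − 10 MHz = 1.5 MHz.
19 MHz mod fs = 7.5 MHz.
7.5 MHz > fs/2 = 5.75 MHz, folds to fs − 7.5 MHz = 4 MHz.
51 MHz mod fs = 5 MHz.
5 MHz ≤ fs/2 = 5.75 MHz, appears at 5 MHz.
14 MHz mod fs = 2.5 MHz.
2.5 MHz ≤ fs/2 = 5.75 MHz, appears at 2.5 MHz.
Distinct values: {1.5 MHz, 2.5 MHz, 4 MHz, 5 MHz} → 4.

4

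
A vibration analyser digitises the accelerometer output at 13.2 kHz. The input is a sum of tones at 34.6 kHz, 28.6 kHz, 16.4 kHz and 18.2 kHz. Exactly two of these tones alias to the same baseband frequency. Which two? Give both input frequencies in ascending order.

18.2 kHz, 34.6 kHz

fs/2 = 6.6 kHz.
34.6 kHz mod fs = 8.2 kHz.
8.2 kHz > fs/2 = 6.6 kHz, folds to fs − 8.2 kHz = 5 kHz.
28.6 kHz mod fs = 2.2 kHz.
2.2 kHz ≤ fs/2 = 6.6 kHz, appears at 2.2 kHz.
16.4 kHz mod fs = 3.2 kHz.
3.2 kHz ≤ fs/2 = 6.6 kHz, appears at 3.2 kHz.
18.2 kHz mod fs = 5 kHz.
5 kHz ≤ fs/2 = 6.6 kHz, appears at 5 kHz.
18.2 kHz and 34.6 kHz both map to 5 kHz.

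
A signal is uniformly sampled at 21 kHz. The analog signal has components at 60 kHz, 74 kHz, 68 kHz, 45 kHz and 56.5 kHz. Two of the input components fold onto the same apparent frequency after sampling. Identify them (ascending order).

fs/2 = 10.5 kHz.
60 kHz mod fs = 18 kHz.
18 kHz > fs/2 = 10.5 kHz, folds to fs − 18 kHz = 3 kHz.
74 kHz mod fs = 11 kHz.
11 kHz > fs/2 = 10.5 kHz, folds to fs − 11 kHz = 10 kHz.
68 kHz mod fs = 5 kHz.
5 kHz ≤ fs/2 = 10.5 kHz, appears at 5 kHz.
45 kHz mod fs = 3 kHz.
3 kHz ≤ fs/2 = 10.5 kHz, appears at 3 kHz.
56.5 kHz mod fs = 14.5 kHz.
14.5 kHz > fs/2 = 10.5 kHz, folds to fs − 14.5 kHz = 6.5 kHz.
45 kHz and 60 kHz both map to 3 kHz.

45 kHz, 60 kHz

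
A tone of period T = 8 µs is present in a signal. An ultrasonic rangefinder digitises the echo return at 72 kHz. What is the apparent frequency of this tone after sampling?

19 kHz

T = 8 µs → f = 1/T = 125 kHz.
125 kHz mod fs = 53 kHz.
53 kHz > fs/2 = 36 kHz, folds to fs − 53 kHz = 19 kHz.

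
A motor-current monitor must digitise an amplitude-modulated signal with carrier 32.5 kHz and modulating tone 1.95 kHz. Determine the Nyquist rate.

AM sidebands sit at fc ± fm = 30.55 kHz and 34.45 kHz.
Highest-frequency component: 34.45 kHz.
Nyquist rate = 2 × 34.45 kHz = 68.9 kHz.

68.9 kHz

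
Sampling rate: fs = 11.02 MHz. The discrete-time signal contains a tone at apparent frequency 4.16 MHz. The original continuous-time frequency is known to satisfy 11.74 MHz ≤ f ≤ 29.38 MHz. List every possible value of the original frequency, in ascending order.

15.18 MHz, 17.88 MHz, 26.2 MHz, 28.9 MHz

Frequencies that alias to 4.16 MHz are k·fs ± 4.16 MHz for integer k ≥ 0.
k=0: 4.16 MHz.
k=1: 6.86 MHz, 15.18 MHz.
k=2: 17.88 MHz, 26.2 MHz.
k=3: 28.9 MHz, 37.22 MHz.
k=4: 39.92 MHz, 48.24 MHz.
Within [11.74 MHz, 29.38 MHz]: 15.18 MHz, 17.88 MHz, 26.2 MHz, 28.9 MHz.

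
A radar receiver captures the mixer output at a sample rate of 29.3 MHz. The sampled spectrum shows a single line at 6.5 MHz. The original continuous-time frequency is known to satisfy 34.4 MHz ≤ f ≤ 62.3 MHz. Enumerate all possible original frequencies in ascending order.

35.8 MHz, 52.1 MHz

Frequencies that alias to 6.5 MHz are k·fs ± 6.5 MHz for integer k ≥ 0.
k=0: 6.5 MHz.
k=1: 22.8 MHz, 35.8 MHz.
k=2: 52.1 MHz, 65.1 MHz.
k=3: 81.4 MHz, 94.4 MHz.
Within [34.4 MHz, 62.3 MHz]: 35.8 MHz, 52.1 MHz.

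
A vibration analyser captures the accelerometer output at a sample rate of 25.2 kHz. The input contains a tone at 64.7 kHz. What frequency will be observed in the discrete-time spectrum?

10.9 kHz

64.7 kHz mod fs = 14.3 kHz.
14.3 kHz > fs/2 = 12.6 kHz, folds to fs − 14.3 kHz = 10.9 kHz.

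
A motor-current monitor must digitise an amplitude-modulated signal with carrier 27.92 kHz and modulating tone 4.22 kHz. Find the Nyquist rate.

AM sidebands sit at fc ± fm = 23.7 kHz and 32.14 kHz.
Highest-frequency component: 32.14 kHz.
Nyquist rate = 2 × 32.14 kHz = 64.28 kHz.

64.28 kHz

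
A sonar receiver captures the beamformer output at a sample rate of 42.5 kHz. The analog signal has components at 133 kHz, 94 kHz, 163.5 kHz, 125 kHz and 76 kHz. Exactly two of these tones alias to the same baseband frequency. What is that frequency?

9 kHz

fs/2 = 21.25 kHz.
133 kHz mod fs = 5.5 kHz.
5.5 kHz ≤ fs/2 = 21.25 kHz, appears at 5.5 kHz.
94 kHz mod fs = 9 kHz.
9 kHz ≤ fs/2 = 21.25 kHz, appears at 9 kHz.
163.5 kHz mod fs = 36 kHz.
36 kHz > fs/2 = 21.25 kHz, folds to fs − 36 kHz = 6.5 kHz.
125 kHz mod fs = 40 kHz.
40 kHz > fs/2 = 21.25 kHz, folds to fs − 40 kHz = 2.5 kHz.
76 kHz mod fs = 33.5 kHz.
33.5 kHz > fs/2 = 21.25 kHz, folds to fs − 33.5 kHz = 9 kHz.
76 kHz and 94 kHz both map to 9 kHz.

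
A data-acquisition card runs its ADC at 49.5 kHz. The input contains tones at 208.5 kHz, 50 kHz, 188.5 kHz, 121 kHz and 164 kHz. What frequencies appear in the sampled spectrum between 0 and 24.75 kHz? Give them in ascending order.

0.5 kHz, 9.5 kHz, 10.5 kHz, 15.5 kHz, 22 kHz

fs/2 = 24.75 kHz.
208.5 kHz mod fs = 10.5 kHz.
10.5 kHz ≤ fs/2 = 24.75 kHz, appears at 10.5 kHz.
50 kHz mod fs = 0.5 kHz.
0.5 kHz ≤ fs/2 = 24.75 kHz, appears at 0.5 kHz.
188.5 kHz mod fs = 40 kHz.
40 kHz > fs/2 = 24.75 kHz, folds to fs − 40 kHz = 9.5 kHz.
121 kHz mod fs = 22 kHz.
22 kHz ≤ fs/2 = 24.75 kHz, appears at 22 kHz.
164 kHz mod fs = 15.5 kHz.
15.5 kHz ≤ fs/2 = 24.75 kHz, appears at 15.5 kHz.
Distinct values: {0.5 kHz, 9.5 kHz, 10.5 kHz, 15.5 kHz, 22 kHz}.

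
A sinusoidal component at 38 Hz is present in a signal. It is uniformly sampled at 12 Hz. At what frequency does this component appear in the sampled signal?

38 Hz mod fs = 2 Hz.
2 Hz ≤ fs/2 = 6 Hz, appears at 2 Hz.

2 Hz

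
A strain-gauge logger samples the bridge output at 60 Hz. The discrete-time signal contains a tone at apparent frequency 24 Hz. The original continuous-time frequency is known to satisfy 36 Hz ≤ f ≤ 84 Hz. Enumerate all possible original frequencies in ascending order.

Frequencies that alias to 24 Hz are k·fs ± 24 Hz for integer k ≥ 0.
k=0: 24 Hz.
k=1: 36 Hz, 84 Hz.
k=2: 96 Hz, 144 Hz.
Within [36 Hz, 84 Hz]: 36 Hz, 84 Hz.

36 Hz, 84 Hz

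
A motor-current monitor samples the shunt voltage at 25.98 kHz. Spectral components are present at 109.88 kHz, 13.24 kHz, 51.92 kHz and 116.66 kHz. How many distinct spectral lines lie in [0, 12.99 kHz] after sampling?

3

fs/2 = 12.99 kHz.
109.88 kHz mod fs = 5.96 kHz.
5.96 kHz ≤ fs/2 = 12.99 kHz, appears at 5.96 kHz.
13.24 kHz > fs/2 = 12.99 kHz, folds to fs − 13.24 kHz = 12.74 kHz.
51.92 kHz mod fs = 25.94 kHz.
25.94 kHz > fs/2 = 12.99 kHz, folds to fs − 25.94 kHz = 0.04 kHz.
116.66 kHz mod fs = 12.74 kHz.
12.74 kHz ≤ fs/2 = 12.99 kHz, appears at 12.74 kHz.
Distinct values: {0.04 kHz, 5.96 kHz, 12.74 kHz} → 3.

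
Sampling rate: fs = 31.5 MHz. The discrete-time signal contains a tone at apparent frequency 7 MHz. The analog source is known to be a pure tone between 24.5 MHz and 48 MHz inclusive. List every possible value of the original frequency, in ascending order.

24.5 MHz, 38.5 MHz

Frequencies that alias to 7 MHz are k·fs ± 7 MHz for integer k ≥ 0.
k=0: 7 MHz.
k=1: 24.5 MHz, 38.5 MHz.
k=2: 56 MHz, 70 MHz.
Within [24.5 MHz, 48 MHz]: 24.5 MHz, 38.5 MHz.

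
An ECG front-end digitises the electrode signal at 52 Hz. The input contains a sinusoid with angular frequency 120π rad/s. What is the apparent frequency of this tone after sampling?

ω = 120π rad/s → f = ω/(2π) = 60 Hz.
60 Hz mod fs = 8 Hz.
8 Hz ≤ fs/2 = 26 Hz, appears at 8 Hz.

8 Hz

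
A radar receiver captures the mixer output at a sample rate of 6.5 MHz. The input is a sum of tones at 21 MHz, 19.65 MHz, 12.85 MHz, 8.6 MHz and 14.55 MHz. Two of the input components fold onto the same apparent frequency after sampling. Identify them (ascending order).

fs/2 = 3.25 MHz.
21 MHz mod fs = 1.5 MHz.
1.5 MHz ≤ fs/2 = 3.25 MHz, appears at 1.5 MHz.
19.65 MHz mod fs = 0.15 MHz.
0.15 MHz ≤ fs/2 = 3.25 MHz, appears at 0.15 MHz.
12.85 MHz mod fs = 6.35 MHz.
6.35 MHz > fs/2 = 3.25 MHz, folds to fs − 6.35 MHz = 0.15 MHz.
8.6 MHz mod fs = 2.1 MHz.
2.1 MHz ≤ fs/2 = 3.25 MHz, appears at 2.1 MHz.
14.55 MHz mod fs = 1.55 MHz.
1.55 MHz ≤ fs/2 = 3.25 MHz, appears at 1.55 MHz.
12.85 MHz and 19.65 MHz both map to 0.15 MHz.

12.85 MHz, 19.65 MHz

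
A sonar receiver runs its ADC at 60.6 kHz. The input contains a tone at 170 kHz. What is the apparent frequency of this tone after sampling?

170 kHz mod fs = 48.8 kHz.
48.8 kHz > fs/2 = 30.3 kHz, folds to fs − 48.8 kHz = 11.8 kHz.

11.8 kHz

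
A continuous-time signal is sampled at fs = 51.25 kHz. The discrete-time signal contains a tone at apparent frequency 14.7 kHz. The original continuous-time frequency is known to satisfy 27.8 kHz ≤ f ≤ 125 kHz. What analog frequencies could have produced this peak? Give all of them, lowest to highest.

Frequencies that alias to 14.7 kHz are k·fs ± 14.7 kHz for integer k ≥ 0.
k=0: 14.7 kHz.
k=1: 36.55 kHz, 65.95 kHz.
k=2: 87.8 kHz, 117.2 kHz.
k=3: 139.05 kHz, 168.45 kHz.
Within [27.8 kHz, 125 kHz]: 36.55 kHz, 65.95 kHz, 87.8 kHz, 117.2 kHz.

36.55 kHz, 65.95 kHz, 87.8 kHz, 117.2 kHz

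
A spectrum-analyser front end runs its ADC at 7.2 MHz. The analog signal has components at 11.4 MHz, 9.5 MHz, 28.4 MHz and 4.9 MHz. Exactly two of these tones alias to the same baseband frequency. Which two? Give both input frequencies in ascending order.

fs/2 = 3.6 MHz.
11.4 MHz mod fs = 4.2 MHz.
4.2 MHz > fs/2 = 3.6 MHz, folds to fs − 4.2 MHz = 3 MHz.
9.5 MHz mod fs = 2.3 MHz.
2.3 MHz ≤ fs/2 = 3.6 MHz, appears at 2.3 MHz.
28.4 MHz mod fs = 6.8 MHz.
6.8 MHz > fs/2 = 3.6 MHz, folds to fs − 6.8 MHz = 0.4 MHz.
4.9 MHz > fs/2 = 3.6 MHz, folds to fs − 4.9 MHz = 2.3 MHz.
4.9 MHz and 9.5 MHz both map to 2.3 MHz.

4.9 MHz, 9.5 MHz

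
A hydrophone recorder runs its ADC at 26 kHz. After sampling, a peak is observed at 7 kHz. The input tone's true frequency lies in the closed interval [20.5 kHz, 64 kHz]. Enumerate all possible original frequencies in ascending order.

Frequencies that alias to 7 kHz are k·fs ± 7 kHz for integer k ≥ 0.
k=0: 7 kHz.
k=1: 19 kHz, 33 kHz.
k=2: 45 kHz, 59 kHz.
k=3: 71 kHz, 85 kHz.
Within [20.5 kHz, 64 kHz]: 33 kHz, 45 kHz, 59 kHz.

33 kHz, 45 kHz, 59 kHz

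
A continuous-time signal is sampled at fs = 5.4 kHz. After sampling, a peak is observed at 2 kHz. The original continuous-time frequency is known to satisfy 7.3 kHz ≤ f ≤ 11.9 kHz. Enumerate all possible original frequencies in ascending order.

7.4 kHz, 8.8 kHz

Frequencies that alias to 2 kHz are k·fs ± 2 kHz for integer k ≥ 0.
k=0: 2 kHz.
k=1: 3.4 kHz, 7.4 kHz.
k=2: 8.8 kHz, 12.8 kHz.
k=3: 14.2 kHz, 18.2 kHz.
Within [7.3 kHz, 11.9 kHz]: 7.4 kHz, 8.8 kHz.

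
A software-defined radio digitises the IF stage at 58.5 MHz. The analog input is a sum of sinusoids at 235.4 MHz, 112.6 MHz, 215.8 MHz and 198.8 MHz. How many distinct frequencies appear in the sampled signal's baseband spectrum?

4

fs/2 = 29.25 MHz.
235.4 MHz mod fs = 1.4 MHz.
1.4 MHz ≤ fs/2 = 29.25 MHz, appears at 1.4 MHz.
112.6 MHz mod fs = 54.1 MHz.
54.1 MHz > fs/2 = 29.25 MHz, folds to fs − 54.1 MHz = 4.4 MHz.
215.8 MHz mod fs = 40.3 MHz.
40.3 MHz > fs/2 = 29.25 MHz, folds to fs − 40.3 MHz = 18.2 MHz.
198.8 MHz mod fs = 23.3 MHz.
23.3 MHz ≤ fs/2 = 29.25 MHz, appears at 23.3 MHz.
Distinct values: {1.4 MHz, 4.4 MHz, 18.2 MHz, 23.3 MHz} → 4.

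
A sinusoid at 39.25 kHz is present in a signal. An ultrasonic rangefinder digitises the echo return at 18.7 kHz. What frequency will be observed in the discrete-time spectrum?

1.85 kHz

39.25 kHz mod fs = 1.85 kHz.
1.85 kHz ≤ fs/2 = 9.35 kHz, appears at 1.85 kHz.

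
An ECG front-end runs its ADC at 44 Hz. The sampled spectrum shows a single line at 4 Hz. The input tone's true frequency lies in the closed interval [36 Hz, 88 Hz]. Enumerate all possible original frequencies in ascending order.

Frequencies that alias to 4 Hz are k·fs ± 4 Hz for integer k ≥ 0.
k=0: 4 Hz.
k=1: 40 Hz, 48 Hz.
k=2: 84 Hz, 92 Hz.
k=3: 128 Hz, 136 Hz.
Within [36 Hz, 88 Hz]: 40 Hz, 48 Hz, 84 Hz.

40 Hz, 48 Hz, 84 Hz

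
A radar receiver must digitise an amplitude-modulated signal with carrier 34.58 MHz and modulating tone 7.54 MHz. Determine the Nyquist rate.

AM sidebands sit at fc ± fm = 27.04 MHz and 42.12 MHz.
Highest-frequency component: 42.12 MHz.
Nyquist rate = 2 × 42.12 MHz = 84.24 MHz.

84.24 MHz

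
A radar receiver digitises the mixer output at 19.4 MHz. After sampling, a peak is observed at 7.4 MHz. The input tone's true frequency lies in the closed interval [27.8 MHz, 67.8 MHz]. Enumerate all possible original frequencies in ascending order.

31.4 MHz, 46.2 MHz, 50.8 MHz, 65.6 MHz

Frequencies that alias to 7.4 MHz are k·fs ± 7.4 MHz for integer k ≥ 0.
k=0: 7.4 MHz.
k=1: 12 MHz, 26.8 MHz.
k=2: 31.4 MHz, 46.2 MHz.
k=3: 50.8 MHz, 65.6 MHz.
k=4: 70.2 MHz, 85 MHz.
Within [27.8 MHz, 67.8 MHz]: 31.4 MHz, 46.2 MHz, 50.8 MHz, 65.6 MHz.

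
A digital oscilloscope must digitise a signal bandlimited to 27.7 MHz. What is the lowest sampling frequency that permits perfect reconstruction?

55.4 MHz

Nyquist rate = 2 × 27.7 MHz = 55.4 MHz.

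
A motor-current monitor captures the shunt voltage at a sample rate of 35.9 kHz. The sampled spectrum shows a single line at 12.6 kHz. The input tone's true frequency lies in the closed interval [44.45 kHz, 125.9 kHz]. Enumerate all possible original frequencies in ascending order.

48.5 kHz, 59.2 kHz, 84.4 kHz, 95.1 kHz, 120.3 kHz

Frequencies that alias to 12.6 kHz are k·fs ± 12.6 kHz for integer k ≥ 0.
k=0: 12.6 kHz.
k=1: 23.3 kHz, 48.5 kHz.
k=2: 59.2 kHz, 84.4 kHz.
k=3: 95.1 kHz, 120.3 kHz.
k=4: 131 kHz, 156.2 kHz.
Within [44.45 kHz, 125.9 kHz]: 48.5 kHz, 59.2 kHz, 84.4 kHz, 95.1 kHz, 120.3 kHz.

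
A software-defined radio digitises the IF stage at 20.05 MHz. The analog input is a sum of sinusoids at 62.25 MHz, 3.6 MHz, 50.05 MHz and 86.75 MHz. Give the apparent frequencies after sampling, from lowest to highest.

fs/2 = 10.025 MHz.
62.25 MHz mod fs = 2.1 MHz.
2.1 MHz ≤ fs/2 = 10.025 MHz, appears at 2.1 MHz.
3.6 MHz ≤ fs/2 = 10.025 MHz, passes unchanged.
50.05 MHz mod fs = 9.95 MHz.
9.95 MHz ≤ fs/2 = 10.025 MHz, appears at 9.95 MHz.
86.75 MHz mod fs = 6.55 MHz.
6.55 MHz ≤ fs/2 = 10.025 MHz, appears at 6.55 MHz.
Distinct values: {2.1 MHz, 3.6 MHz, 6.55 MHz, 9.95 MHz}.

2.1 MHz, 3.6 MHz, 6.55 MHz, 9.95 MHz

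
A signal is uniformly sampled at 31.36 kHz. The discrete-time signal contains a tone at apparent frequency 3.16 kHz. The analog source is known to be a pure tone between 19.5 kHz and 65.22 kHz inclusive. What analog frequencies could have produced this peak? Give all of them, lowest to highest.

28.2 kHz, 34.52 kHz, 59.56 kHz

Frequencies that alias to 3.16 kHz are k·fs ± 3.16 kHz for integer k ≥ 0.
k=0: 3.16 kHz.
k=1: 28.2 kHz, 34.52 kHz.
k=2: 59.56 kHz, 65.88 kHz.
k=3: 90.92 kHz, 97.24 kHz.
Within [19.5 kHz, 65.22 kHz]: 28.2 kHz, 34.52 kHz, 59.56 kHz.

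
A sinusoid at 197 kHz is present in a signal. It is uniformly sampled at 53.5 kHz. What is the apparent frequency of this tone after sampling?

197 kHz mod fs = 36.5 kHz.
36.5 kHz > fs/2 = 26.75 kHz, folds to fs − 36.5 kHz = 17 kHz.

17 kHz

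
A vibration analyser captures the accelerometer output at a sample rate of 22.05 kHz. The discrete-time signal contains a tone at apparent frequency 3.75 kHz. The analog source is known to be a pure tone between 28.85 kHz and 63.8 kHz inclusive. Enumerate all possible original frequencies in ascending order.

40.35 kHz, 47.85 kHz, 62.4 kHz

Frequencies that alias to 3.75 kHz are k·fs ± 3.75 kHz for integer k ≥ 0.
k=0: 3.75 kHz.
k=1: 18.3 kHz, 25.8 kHz.
k=2: 40.35 kHz, 47.85 kHz.
k=3: 62.4 kHz, 69.9 kHz.
k=4: 84.45 kHz, 91.95 kHz.
Within [28.85 kHz, 63.8 kHz]: 40.35 kHz, 47.85 kHz, 62.4 kHz.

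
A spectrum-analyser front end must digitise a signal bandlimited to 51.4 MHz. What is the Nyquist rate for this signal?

102.8 MHz

Nyquist rate = 2 × 51.4 MHz = 102.8 MHz.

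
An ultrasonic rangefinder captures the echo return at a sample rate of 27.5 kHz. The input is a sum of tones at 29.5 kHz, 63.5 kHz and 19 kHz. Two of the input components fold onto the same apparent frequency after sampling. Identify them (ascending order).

19 kHz, 63.5 kHz

fs/2 = 13.75 kHz.
29.5 kHz mod fs = 2 kHz.
2 kHz ≤ fs/2 = 13.75 kHz, appears at 2 kHz.
63.5 kHz mod fs = 8.5 kHz.
8.5 kHz ≤ fs/2 = 13.75 kHz, appears at 8.5 kHz.
19 kHz > fs/2 = 13.75 kHz, folds to fs − 19 kHz = 8.5 kHz.
19 kHz and 63.5 kHz both map to 8.5 kHz.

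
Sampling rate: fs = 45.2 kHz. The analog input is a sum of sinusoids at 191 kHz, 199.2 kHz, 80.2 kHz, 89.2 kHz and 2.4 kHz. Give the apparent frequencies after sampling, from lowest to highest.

fs/2 = 22.6 kHz.
191 kHz mod fs = 10.2 kHz.
10.2 kHz ≤ fs/2 = 22.6 kHz, appears at 10.2 kHz.
199.2 kHz mod fs = 18.4 kHz.
18.4 kHz ≤ fs/2 = 22.6 kHz, appears at 18.4 kHz.
80.2 kHz mod fs = 35 kHz.
35 kHz > fs/2 = 22.6 kHz, folds to fs − 35 kHz = 10.2 kHz.
89.2 kHz mod fs = 44 kHz.
44 kHz > fs/2 = 22.6 kHz, folds to fs − 44 kHz = 1.2 kHz.
2.4 kHz ≤ fs/2 = 22.6 kHz, passes unchanged.
Distinct values: {1.2 kHz, 2.4 kHz, 10.2 kHz, 18.4 kHz}.

1.2 kHz, 2.4 kHz, 10.2 kHz, 18.4 kHz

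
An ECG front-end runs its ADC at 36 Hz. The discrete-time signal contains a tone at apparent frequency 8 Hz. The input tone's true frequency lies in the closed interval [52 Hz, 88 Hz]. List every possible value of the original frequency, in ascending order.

64 Hz, 80 Hz

Frequencies that alias to 8 Hz are k·fs ± 8 Hz for integer k ≥ 0.
k=0: 8 Hz.
k=1: 28 Hz, 44 Hz.
k=2: 64 Hz, 80 Hz.
k=3: 100 Hz, 116 Hz.
Within [52 Hz, 88 Hz]: 64 Hz, 80 Hz.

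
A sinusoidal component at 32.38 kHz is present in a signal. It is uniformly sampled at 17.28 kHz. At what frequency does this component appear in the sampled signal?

2.18 kHz

32.38 kHz mod fs = 15.1 kHz.
15.1 kHz > fs/2 = 8.64 kHz, folds to fs − 15.1 kHz = 2.18 kHz.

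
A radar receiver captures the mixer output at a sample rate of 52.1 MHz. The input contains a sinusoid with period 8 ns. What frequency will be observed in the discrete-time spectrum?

T = 8 ns → f = 1/T = 125 MHz.
125 MHz mod fs = 20.8 MHz.
20.8 MHz ≤ fs/2 = 26.05 MHz, appears at 20.8 MHz.

20.8 MHz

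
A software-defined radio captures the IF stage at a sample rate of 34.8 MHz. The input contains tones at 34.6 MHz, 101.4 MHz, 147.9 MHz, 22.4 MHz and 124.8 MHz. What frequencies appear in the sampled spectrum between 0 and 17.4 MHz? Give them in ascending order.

0.2 MHz, 3 MHz, 8.7 MHz, 12.4 MHz, 14.4 MHz

fs/2 = 17.4 MHz.
34.6 MHz > fs/2 = 17.4 MHz, folds to fs − 34.6 MHz = 0.2 MHz.
101.4 MHz mod fs = 31.8 MHz.
31.8 MHz > fs/2 = 17.4 MHz, folds to fs − 31.8 MHz = 3 MHz.
147.9 MHz mod fs = 8.7 MHz.
8.7 MHz ≤ fs/2 = 17.4 MHz, appears at 8.7 MHz.
22.4 MHz > fs/2 = 17.4 MHz, folds to fs − 22.4 MHz = 12.4 MHz.
124.8 MHz mod fs = 20.4 MHz.
20.4 MHz > fs/2 = 17.4 MHz, folds to fs − 20.4 MHz = 14.4 MHz.
Distinct values: {0.2 MHz, 3 MHz, 8.7 MHz, 12.4 MHz, 14.4 MHz}.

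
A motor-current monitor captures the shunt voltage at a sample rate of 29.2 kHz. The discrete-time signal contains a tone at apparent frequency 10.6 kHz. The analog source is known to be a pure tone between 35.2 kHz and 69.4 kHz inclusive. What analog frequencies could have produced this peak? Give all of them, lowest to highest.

Frequencies that alias to 10.6 kHz are k·fs ± 10.6 kHz for integer k ≥ 0.
k=0: 10.6 kHz.
k=1: 18.6 kHz, 39.8 kHz.
k=2: 47.8 kHz, 69 kHz.
k=3: 77 kHz, 98.2 kHz.
Within [35.2 kHz, 69.4 kHz]: 39.8 kHz, 47.8 kHz, 69 kHz.

39.8 kHz, 47.8 kHz, 69 kHz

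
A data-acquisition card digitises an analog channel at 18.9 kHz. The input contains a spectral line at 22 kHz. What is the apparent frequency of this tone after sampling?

22 kHz mod fs = 3.1 kHz.
3.1 kHz ≤ fs/2 = 9.45 kHz, appears at 3.1 kHz.

3.1 kHz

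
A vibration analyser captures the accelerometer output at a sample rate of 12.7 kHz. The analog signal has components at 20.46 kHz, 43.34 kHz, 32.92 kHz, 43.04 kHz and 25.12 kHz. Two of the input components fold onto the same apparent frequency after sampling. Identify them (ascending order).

fs/2 = 6.35 kHz.
20.46 kHz mod fs = 7.76 kHz.
7.76 kHz > fs/2 = 6.35 kHz, folds to fs − 7.76 kHz = 4.94 kHz.
43.34 kHz mod fs = 5.24 kHz.
5.24 kHz ≤ fs/2 = 6.35 kHz, appears at 5.24 kHz.
32.92 kHz mod fs = 7.52 kHz.
7.52 kHz > fs/2 = 6.35 kHz, folds to fs − 7.52 kHz = 5.18 kHz.
43.04 kHz mod fs = 4.94 kHz.
4.94 kHz ≤ fs/2 = 6.35 kHz, appears at 4.94 kHz.
25.12 kHz mod fs = 12.42 kHz.
12.42 kHz > fs/2 = 6.35 kHz, folds to fs − 12.42 kHz = 0.28 kHz.
20.46 kHz and 43.04 kHz both map to 4.94 kHz.

20.46 kHz, 43.04 kHz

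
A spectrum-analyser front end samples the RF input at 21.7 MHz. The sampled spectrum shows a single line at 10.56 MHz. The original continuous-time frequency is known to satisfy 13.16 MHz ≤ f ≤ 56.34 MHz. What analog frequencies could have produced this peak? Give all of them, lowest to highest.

32.26 MHz, 32.84 MHz, 53.96 MHz, 54.54 MHz

Frequencies that alias to 10.56 MHz are k·fs ± 10.56 MHz for integer k ≥ 0.
k=0: 10.56 MHz.
k=1: 11.14 MHz, 32.26 MHz.
k=2: 32.84 MHz, 53.96 MHz.
k=3: 54.54 MHz, 75.66 MHz.
k=4: 76.24 MHz, 97.36 MHz.
Within [13.16 MHz, 56.34 MHz]: 32.26 MHz, 32.84 MHz, 53.96 MHz, 54.54 MHz.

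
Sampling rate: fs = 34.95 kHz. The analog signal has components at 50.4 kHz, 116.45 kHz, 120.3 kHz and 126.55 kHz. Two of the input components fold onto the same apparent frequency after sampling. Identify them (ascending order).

fs/2 = 17.475 kHz.
50.4 kHz mod fs = 15.45 kHz.
15.45 kHz ≤ fs/2 = 17.475 kHz, appears at 15.45 kHz.
116.45 kHz mod fs = 11.6 kHz.
11.6 kHz ≤ fs/2 = 17.475 kHz, appears at 11.6 kHz.
120.3 kHz mod fs = 15.45 kHz.
15.45 kHz ≤ fs/2 = 17.475 kHz, appears at 15.45 kHz.
126.55 kHz mod fs = 21.7 kHz.
21.7 kHz > fs/2 = 17.475 kHz, folds to fs − 21.7 kHz = 13.25 kHz.
50.4 kHz and 120.3 kHz both map to 15.45 kHz.

50.4 kHz, 120.3 kHz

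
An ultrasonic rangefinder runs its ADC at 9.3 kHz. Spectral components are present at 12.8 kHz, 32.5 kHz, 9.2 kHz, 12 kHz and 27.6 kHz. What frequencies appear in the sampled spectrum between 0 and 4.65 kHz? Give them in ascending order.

0.1 kHz, 0.3 kHz, 2.7 kHz, 3.5 kHz, 4.6 kHz

fs/2 = 4.65 kHz.
12.8 kHz mod fs = 3.5 kHz.
3.5 kHz ≤ fs/2 = 4.65 kHz, appears at 3.5 kHz.
32.5 kHz mod fs = 4.6 kHz.
4.6 kHz ≤ fs/2 = 4.65 kHz, appears at 4.6 kHz.
9.2 kHz > fs/2 = 4.65 kHz, folds to fs − 9.2 kHz = 0.1 kHz.
12 kHz mod fs = 2.7 kHz.
2.7 kHz ≤ fs/2 = 4.65 kHz, appears at 2.7 kHz.
27.6 kHz mod fs = 9 kHz.
9 kHz > fs/2 = 4.65 kHz, folds to fs − 9 kHz = 0.3 kHz.
Distinct values: {0.1 kHz, 0.3 kHz, 2.7 kHz, 3.5 kHz, 4.6 kHz}.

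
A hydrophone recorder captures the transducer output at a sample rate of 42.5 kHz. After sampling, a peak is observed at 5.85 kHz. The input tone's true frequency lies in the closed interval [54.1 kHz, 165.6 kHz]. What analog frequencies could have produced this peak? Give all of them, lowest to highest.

79.15 kHz, 90.85 kHz, 121.65 kHz, 133.35 kHz, 164.15 kHz

Frequencies that alias to 5.85 kHz are k·fs ± 5.85 kHz for integer k ≥ 0.
k=0: 5.85 kHz.
k=1: 36.65 kHz, 48.35 kHz.
k=2: 79.15 kHz, 90.85 kHz.
k=3: 121.65 kHz, 133.35 kHz.
k=4: 164.15 kHz, 175.85 kHz.
k=5: 206.65 kHz, 218.35 kHz.
Within [54.1 kHz, 165.6 kHz]: 79.15 kHz, 90.85 kHz, 121.65 kHz, 133.35 kHz, 164.15 kHz.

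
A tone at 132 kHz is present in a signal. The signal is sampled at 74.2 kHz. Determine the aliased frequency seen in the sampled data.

16.4 kHz

132 kHz mod fs = 57.8 kHz.
57.8 kHz > fs/2 = 37.1 kHz, folds to fs − 57.8 kHz = 16.4 kHz.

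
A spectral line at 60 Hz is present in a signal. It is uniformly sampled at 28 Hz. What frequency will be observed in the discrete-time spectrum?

60 Hz mod fs = 4 Hz.
4 Hz ≤ fs/2 = 14 Hz, appears at 4 Hz.

4 Hz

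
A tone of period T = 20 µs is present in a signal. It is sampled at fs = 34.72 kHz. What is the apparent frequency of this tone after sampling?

T = 20 µs → f = 1/T = 50 kHz.
50 kHz mod fs = 15.28 kHz.
15.28 kHz ≤ fs/2 = 17.36 kHz, appears at 15.28 kHz.

15.28 kHz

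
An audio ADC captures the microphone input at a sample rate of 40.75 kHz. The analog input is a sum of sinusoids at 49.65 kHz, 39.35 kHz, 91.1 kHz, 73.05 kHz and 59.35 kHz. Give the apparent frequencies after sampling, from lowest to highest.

1.4 kHz, 8.45 kHz, 8.9 kHz, 9.6 kHz, 18.6 kHz

fs/2 = 20.375 kHz.
49.65 kHz mod fs = 8.9 kHz.
8.9 kHz ≤ fs/2 = 20.375 kHz, appears at 8.9 kHz.
39.35 kHz > fs/2 = 20.375 kHz, folds to fs − 39.35 kHz = 1.4 kHz.
91.1 kHz mod fs = 9.6 kHz.
9.6 kHz ≤ fs/2 = 20.375 kHz, appears at 9.6 kHz.
73.05 kHz mod fs = 32.3 kHz.
32.3 kHz > fs/2 = 20.375 kHz, folds to fs − 32.3 kHz = 8.45 kHz.
59.35 kHz mod fs = 18.6 kHz.
18.6 kHz ≤ fs/2 = 20.375 kHz, appears at 18.6 kHz.
Distinct values: {1.4 kHz, 8.45 kHz, 8.9 kHz, 9.6 kHz, 18.6 kHz}.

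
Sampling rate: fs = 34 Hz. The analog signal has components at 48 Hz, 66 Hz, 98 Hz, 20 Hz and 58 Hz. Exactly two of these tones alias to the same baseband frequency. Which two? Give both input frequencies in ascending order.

20 Hz, 48 Hz

fs/2 = 17 Hz.
48 Hz mod fs = 14 Hz.
14 Hz ≤ fs/2 = 17 Hz, appears at 14 Hz.
66 Hz mod fs = 32 Hz.
32 Hz > fs/2 = 17 Hz, folds to fs − 32 Hz = 2 Hz.
98 Hz mod fs = 30 Hz.
30 Hz > fs/2 = 17 Hz, folds to fs − 30 Hz = 4 Hz.
20 Hz > fs/2 = 17 Hz, folds to fs − 20 Hz = 14 Hz.
58 Hz mod fs = 24 Hz.
24 Hz > fs/2 = 17 Hz, folds to fs − 24 Hz = 10 Hz.
20 Hz and 48 Hz both map to 14 Hz.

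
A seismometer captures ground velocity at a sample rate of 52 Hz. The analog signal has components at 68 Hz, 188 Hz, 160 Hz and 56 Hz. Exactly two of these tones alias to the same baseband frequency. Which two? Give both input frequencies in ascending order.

fs/2 = 26 Hz.
68 Hz mod fs = 16 Hz.
16 Hz ≤ fs/2 = 26 Hz, appears at 16 Hz.
188 Hz mod fs = 32 Hz.
32 Hz > fs/2 = 26 Hz, folds to fs − 32 Hz = 20 Hz.
160 Hz mod fs = 4 Hz.
4 Hz ≤ fs/2 = 26 Hz, appears at 4 Hz.
56 Hz mod fs = 4 Hz.
4 Hz ≤ fs/2 = 26 Hz, appears at 4 Hz.
56 Hz and 160 Hz both map to 4 Hz.

56 Hz, 160 Hz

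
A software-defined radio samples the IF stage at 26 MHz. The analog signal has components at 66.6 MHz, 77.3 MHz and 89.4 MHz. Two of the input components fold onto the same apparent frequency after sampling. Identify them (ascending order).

66.6 MHz, 89.4 MHz

fs/2 = 13 MHz.
66.6 MHz mod fs = 14.6 MHz.
14.6 MHz > fs/2 = 13 MHz, folds to fs − 14.6 MHz = 11.4 MHz.
77.3 MHz mod fs = 25.3 MHz.
25.3 MHz > fs/2 = 13 MHz, folds to fs − 25.3 MHz = 0.7 MHz.
89.4 MHz mod fs = 11.4 MHz.
11.4 MHz ≤ fs/2 = 13 MHz, appears at 11.4 MHz.
66.6 MHz and 89.4 MHz both map to 11.4 MHz.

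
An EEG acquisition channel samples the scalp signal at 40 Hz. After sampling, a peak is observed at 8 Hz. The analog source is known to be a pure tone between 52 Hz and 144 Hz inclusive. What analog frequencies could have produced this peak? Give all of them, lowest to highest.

Frequencies that alias to 8 Hz are k·fs ± 8 Hz for integer k ≥ 0.
k=0: 8 Hz.
k=1: 32 Hz, 48 Hz.
k=2: 72 Hz, 88 Hz.
k=3: 112 Hz, 128 Hz.
k=4: 152 Hz, 168 Hz.
Within [52 Hz, 144 Hz]: 72 Hz, 88 Hz, 112 Hz, 128 Hz.

72 Hz, 88 Hz, 112 Hz, 128 Hz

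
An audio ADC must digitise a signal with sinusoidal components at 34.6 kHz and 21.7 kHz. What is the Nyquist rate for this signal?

69.2 kHz

Highest-frequency component: 34.6 kHz.
Nyquist rate = 2 × 34.6 kHz = 69.2 kHz.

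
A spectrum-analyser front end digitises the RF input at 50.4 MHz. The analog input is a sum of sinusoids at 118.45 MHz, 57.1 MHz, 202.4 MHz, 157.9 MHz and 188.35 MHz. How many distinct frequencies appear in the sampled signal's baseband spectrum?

4

fs/2 = 25.2 MHz.
118.45 MHz mod fs = 17.65 MHz.
17.65 MHz ≤ fs/2 = 25.2 MHz, appears at 17.65 MHz.
57.1 MHz mod fs = 6.7 MHz.
6.7 MHz ≤ fs/2 = 25.2 MHz, appears at 6.7 MHz.
202.4 MHz mod fs = 0.8 MHz.
0.8 MHz ≤ fs/2 = 25.2 MHz, appears at 0.8 MHz.
157.9 MHz mod fs = 6.7 MHz.
6.7 MHz ≤ fs/2 = 25.2 MHz, appears at 6.7 MHz.
188.35 MHz mod fs = 37.15 MHz.
37.15 MHz > fs/2 = 25.2 MHz, folds to fs − 37.15 MHz = 13.25 MHz.
Distinct values: {0.8 MHz, 6.7 MHz, 13.25 MHz, 17.65 MHz} → 4.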